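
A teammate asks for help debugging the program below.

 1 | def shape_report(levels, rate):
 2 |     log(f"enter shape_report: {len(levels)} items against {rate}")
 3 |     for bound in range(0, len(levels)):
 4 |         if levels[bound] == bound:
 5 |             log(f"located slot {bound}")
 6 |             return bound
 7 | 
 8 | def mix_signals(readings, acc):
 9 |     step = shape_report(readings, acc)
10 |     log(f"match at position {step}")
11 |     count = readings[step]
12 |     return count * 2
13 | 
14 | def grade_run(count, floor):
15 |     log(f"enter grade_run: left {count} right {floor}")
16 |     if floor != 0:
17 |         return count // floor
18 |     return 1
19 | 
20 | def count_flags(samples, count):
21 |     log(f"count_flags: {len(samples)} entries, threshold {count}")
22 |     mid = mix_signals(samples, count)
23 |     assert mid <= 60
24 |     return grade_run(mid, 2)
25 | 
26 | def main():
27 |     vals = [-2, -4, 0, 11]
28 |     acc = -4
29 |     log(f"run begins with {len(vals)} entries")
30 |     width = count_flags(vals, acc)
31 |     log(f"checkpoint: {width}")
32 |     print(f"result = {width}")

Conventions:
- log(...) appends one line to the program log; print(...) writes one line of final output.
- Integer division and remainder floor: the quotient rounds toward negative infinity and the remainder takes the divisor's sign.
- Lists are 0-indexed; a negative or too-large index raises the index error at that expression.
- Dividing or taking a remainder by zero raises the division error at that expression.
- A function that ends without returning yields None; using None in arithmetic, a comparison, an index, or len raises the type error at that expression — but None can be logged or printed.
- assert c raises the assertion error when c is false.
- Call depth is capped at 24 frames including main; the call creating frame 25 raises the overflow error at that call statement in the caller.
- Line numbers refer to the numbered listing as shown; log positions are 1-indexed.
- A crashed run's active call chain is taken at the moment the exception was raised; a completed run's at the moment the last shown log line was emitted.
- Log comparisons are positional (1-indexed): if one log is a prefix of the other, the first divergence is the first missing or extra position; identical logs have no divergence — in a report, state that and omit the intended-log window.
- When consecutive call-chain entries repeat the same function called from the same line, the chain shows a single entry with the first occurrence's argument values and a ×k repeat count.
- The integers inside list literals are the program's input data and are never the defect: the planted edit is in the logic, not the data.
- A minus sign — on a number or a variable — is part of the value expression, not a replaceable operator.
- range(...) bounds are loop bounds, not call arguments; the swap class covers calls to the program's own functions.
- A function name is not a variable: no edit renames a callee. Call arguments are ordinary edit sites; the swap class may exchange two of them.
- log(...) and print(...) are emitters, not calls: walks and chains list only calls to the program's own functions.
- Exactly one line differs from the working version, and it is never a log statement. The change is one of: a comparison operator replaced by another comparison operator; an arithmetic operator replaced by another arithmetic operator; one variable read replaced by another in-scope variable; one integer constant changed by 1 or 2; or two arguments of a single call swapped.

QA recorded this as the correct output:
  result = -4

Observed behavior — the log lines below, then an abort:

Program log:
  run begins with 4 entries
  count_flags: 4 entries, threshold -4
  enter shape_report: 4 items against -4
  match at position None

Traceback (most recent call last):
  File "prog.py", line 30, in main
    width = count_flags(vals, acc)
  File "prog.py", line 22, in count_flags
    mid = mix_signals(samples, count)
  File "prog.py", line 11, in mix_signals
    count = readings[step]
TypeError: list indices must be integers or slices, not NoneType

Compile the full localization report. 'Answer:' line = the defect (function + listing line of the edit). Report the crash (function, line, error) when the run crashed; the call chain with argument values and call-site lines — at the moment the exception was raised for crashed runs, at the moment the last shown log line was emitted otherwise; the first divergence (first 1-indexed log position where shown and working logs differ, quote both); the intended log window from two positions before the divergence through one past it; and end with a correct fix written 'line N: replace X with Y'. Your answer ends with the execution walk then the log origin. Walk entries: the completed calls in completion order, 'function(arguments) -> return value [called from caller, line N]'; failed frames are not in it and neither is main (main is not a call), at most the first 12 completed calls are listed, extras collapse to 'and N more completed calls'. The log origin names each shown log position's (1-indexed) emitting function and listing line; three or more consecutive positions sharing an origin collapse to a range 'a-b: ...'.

Answer: the defect is in shape_report at line 4.
Key fact: Everything matches until log position 4, which reads 'match at position None' in place of 'located slot 1'.
Crash: mix_signals, line 11, TypeError.
Call chain: main -> count_flags([-2, -4, 0, 11], -4) (called at line 30) -> mix_signals([-2, -4, 0, 11], -4) (called at line 22).
First divergence: at position 4 the run shows 'match at position None' where the working version logs 'located slot 1'.
Intended log window:
  2: count_flags: 4 entries, threshold -4
  3: enter shape_report: 4 items against -4
  4: located slot 1
  5: match at position 1
Execution walk:
  shape_report([-2, -4, 0, 11], -4) -> None  [called from mix_signals, line 9]
Origin of each log line:
  1: emitted by main (line 29)
  2: emitted by count_flags (line 21)
  3: emitted by shape_report (line 2)
  4: emitted by mix_signals (line 10)
A correct fix: line 4: replace `levels[bound] == bound` with `levels[bound] == rate`.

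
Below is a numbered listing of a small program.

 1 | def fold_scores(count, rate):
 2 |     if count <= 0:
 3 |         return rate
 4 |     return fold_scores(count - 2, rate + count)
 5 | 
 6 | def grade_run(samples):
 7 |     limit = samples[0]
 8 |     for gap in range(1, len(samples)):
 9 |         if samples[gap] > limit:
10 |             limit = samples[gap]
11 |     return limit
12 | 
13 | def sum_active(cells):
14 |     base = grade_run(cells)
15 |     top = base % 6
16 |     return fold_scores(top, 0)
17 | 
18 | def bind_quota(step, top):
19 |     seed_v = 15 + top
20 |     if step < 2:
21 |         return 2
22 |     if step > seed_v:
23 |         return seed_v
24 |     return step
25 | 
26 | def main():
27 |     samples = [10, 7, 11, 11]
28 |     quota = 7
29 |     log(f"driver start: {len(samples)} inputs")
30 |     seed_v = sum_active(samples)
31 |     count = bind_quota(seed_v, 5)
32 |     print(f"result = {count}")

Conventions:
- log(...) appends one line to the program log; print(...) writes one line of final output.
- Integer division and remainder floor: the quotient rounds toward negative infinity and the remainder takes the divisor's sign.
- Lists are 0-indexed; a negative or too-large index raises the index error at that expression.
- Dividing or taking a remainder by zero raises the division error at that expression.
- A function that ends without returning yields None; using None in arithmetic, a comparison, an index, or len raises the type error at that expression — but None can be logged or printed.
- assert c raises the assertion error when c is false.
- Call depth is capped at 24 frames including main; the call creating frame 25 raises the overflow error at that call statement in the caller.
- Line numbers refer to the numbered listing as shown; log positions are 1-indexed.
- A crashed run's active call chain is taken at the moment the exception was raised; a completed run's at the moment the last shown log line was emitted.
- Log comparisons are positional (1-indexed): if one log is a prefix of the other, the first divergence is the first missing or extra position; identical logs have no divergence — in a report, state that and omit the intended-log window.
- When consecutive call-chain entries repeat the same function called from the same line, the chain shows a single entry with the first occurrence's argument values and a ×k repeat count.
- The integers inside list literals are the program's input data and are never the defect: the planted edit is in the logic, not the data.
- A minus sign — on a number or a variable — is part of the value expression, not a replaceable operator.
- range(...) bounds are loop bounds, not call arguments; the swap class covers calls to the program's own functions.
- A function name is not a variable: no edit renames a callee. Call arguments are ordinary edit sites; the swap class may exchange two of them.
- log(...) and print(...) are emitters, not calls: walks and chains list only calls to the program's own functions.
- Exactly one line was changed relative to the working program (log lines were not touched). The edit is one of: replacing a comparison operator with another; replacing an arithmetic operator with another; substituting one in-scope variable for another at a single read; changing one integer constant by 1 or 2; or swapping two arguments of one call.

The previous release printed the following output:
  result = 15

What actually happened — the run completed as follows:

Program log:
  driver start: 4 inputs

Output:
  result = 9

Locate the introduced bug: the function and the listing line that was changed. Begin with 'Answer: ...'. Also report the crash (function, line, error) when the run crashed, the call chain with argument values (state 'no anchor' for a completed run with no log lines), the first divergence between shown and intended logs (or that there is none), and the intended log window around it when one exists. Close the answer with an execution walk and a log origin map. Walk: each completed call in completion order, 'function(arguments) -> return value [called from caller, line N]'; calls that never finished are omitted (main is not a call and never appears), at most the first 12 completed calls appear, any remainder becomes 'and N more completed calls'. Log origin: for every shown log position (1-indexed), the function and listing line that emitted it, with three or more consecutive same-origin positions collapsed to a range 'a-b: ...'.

Answer: the defect is in fold_scores at line 4.
Key observation: The two runs log identically and part ways only at the printed values.
Call chain: main.
First divergence: none; the two logs match at every position.
Execution walk:
  grade_run([10, 7, 11, 11]) -> 11  [called from sum_active, line 14]
  fold_scores(-1, 9) -> 9  [called from fold_scores, line 4]
  fold_scores(1, 8) -> 9  [called from fold_scores, line 4]
  fold_scores(3, 5) -> 9  [called from fold_scores, line 4]
  fold_scores(5, 0) -> 9  [called from sum_active, line 16]
  sum_active([10, 7, 11, 11]) -> 9  [called from main, line 30]
  bind_quota(9, 5) -> 9  [called from main, line 31]
Log origin:
  1 — main, line 29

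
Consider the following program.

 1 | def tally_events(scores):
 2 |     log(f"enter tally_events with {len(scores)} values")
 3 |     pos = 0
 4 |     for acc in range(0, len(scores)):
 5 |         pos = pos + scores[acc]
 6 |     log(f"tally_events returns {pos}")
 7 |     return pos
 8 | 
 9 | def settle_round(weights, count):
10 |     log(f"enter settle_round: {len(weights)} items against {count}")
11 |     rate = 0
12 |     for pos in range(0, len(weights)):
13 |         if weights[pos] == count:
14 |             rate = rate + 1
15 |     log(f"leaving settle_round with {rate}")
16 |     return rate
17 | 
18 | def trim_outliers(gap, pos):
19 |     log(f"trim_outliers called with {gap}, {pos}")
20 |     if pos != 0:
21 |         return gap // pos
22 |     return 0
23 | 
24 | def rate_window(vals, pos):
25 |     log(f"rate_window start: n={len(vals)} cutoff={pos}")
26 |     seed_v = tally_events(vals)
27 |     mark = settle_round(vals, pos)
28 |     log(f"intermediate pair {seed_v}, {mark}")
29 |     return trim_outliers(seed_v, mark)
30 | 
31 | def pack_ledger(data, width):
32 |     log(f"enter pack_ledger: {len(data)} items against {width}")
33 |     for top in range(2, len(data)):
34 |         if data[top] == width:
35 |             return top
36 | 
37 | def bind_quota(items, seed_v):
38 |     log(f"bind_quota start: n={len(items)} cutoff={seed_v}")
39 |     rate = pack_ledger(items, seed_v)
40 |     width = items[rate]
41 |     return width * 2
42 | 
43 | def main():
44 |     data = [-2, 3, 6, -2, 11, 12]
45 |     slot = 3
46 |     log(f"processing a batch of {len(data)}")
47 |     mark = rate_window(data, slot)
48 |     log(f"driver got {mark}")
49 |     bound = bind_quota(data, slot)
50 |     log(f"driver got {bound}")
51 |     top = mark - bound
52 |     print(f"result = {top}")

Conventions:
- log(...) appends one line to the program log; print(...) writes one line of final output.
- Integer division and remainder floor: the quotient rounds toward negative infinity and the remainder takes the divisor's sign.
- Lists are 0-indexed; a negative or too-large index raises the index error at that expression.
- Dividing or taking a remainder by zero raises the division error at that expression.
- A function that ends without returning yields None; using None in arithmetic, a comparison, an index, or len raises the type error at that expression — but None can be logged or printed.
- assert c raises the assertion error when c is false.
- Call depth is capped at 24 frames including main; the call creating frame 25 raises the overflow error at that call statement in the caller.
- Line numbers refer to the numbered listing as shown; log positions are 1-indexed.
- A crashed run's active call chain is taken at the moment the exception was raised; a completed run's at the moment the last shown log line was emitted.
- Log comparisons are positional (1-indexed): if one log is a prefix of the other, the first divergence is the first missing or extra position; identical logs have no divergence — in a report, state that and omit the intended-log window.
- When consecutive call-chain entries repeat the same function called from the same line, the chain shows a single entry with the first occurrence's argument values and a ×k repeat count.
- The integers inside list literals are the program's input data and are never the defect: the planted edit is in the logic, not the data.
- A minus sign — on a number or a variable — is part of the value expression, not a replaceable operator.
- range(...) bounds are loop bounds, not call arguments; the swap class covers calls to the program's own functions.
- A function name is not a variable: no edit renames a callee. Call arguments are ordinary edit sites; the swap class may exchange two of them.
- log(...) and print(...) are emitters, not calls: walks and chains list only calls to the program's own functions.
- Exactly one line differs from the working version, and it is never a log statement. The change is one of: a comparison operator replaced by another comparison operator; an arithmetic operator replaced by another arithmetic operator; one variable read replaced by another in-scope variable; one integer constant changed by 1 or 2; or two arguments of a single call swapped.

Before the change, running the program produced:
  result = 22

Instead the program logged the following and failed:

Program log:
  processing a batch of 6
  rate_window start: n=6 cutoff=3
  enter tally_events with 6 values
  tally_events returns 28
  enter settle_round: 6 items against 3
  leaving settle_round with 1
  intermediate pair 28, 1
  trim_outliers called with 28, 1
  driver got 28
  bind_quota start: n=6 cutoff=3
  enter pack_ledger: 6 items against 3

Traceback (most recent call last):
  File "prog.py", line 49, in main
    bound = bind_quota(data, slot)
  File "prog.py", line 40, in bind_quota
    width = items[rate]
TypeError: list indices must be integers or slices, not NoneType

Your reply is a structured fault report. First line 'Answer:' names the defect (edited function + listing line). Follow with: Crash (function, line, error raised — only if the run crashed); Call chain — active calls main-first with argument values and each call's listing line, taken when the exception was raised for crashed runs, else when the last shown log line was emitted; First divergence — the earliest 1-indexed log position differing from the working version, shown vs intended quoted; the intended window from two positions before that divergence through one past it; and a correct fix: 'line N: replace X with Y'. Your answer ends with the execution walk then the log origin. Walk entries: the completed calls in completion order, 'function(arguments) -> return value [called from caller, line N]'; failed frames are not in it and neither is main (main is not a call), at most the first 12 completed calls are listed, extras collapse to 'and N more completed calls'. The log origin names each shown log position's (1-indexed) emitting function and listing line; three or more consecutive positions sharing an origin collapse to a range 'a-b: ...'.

Answer: the defect is in pack_ledger at line 33.
Key observation: A complete run would log 'driver got 6' next, but this one stopped at 11 lines.
Crash: bind_quota, line 40, TypeError.
Call chain: main -> bind_quota([-2, 3, 6, -2, 11, 12], 3) (called at line 49).
First divergence: position 12; the shown log stops at 11 lines while the working version next logs 'driver got 6'.
Intended log window:
  10: bind_quota start: n=6 cutoff=3
  11: enter pack_ledger: 6 items against 3
  12: driver got 6
Execution walk:
  tally_events([-2, 3, 6, -2, 11, 12]) -> 28  [called from rate_window, line 26]
  settle_round([-2, 3, 6, -2, 11, 12], 3) -> 1  [called from rate_window, line 27]
  trim_outliers(28, 1) -> 28  [called from rate_window, line 29]
  rate_window([-2, 3, 6, -2, 11, 12], 3) -> 28  [called from main, line 47]
  pack_ledger([-2, 3, 6, -2, 11, 12], 3) -> None  [called from bind_quota, line 39]
Log origin:
  1: from main, line 46
  2: from rate_window, line 25
  3: from tally_events, line 2
  4: from tally_events, line 6
  5: from settle_round, line 10
  6: from settle_round, line 15
  7: from rate_window, line 28
  8: from trim_outliers, line 19
  9: from main, line 48
  10: from bind_quota, line 38
  11: from pack_ledger, line 32
A correct fix: line 33: replace `2` with `0`.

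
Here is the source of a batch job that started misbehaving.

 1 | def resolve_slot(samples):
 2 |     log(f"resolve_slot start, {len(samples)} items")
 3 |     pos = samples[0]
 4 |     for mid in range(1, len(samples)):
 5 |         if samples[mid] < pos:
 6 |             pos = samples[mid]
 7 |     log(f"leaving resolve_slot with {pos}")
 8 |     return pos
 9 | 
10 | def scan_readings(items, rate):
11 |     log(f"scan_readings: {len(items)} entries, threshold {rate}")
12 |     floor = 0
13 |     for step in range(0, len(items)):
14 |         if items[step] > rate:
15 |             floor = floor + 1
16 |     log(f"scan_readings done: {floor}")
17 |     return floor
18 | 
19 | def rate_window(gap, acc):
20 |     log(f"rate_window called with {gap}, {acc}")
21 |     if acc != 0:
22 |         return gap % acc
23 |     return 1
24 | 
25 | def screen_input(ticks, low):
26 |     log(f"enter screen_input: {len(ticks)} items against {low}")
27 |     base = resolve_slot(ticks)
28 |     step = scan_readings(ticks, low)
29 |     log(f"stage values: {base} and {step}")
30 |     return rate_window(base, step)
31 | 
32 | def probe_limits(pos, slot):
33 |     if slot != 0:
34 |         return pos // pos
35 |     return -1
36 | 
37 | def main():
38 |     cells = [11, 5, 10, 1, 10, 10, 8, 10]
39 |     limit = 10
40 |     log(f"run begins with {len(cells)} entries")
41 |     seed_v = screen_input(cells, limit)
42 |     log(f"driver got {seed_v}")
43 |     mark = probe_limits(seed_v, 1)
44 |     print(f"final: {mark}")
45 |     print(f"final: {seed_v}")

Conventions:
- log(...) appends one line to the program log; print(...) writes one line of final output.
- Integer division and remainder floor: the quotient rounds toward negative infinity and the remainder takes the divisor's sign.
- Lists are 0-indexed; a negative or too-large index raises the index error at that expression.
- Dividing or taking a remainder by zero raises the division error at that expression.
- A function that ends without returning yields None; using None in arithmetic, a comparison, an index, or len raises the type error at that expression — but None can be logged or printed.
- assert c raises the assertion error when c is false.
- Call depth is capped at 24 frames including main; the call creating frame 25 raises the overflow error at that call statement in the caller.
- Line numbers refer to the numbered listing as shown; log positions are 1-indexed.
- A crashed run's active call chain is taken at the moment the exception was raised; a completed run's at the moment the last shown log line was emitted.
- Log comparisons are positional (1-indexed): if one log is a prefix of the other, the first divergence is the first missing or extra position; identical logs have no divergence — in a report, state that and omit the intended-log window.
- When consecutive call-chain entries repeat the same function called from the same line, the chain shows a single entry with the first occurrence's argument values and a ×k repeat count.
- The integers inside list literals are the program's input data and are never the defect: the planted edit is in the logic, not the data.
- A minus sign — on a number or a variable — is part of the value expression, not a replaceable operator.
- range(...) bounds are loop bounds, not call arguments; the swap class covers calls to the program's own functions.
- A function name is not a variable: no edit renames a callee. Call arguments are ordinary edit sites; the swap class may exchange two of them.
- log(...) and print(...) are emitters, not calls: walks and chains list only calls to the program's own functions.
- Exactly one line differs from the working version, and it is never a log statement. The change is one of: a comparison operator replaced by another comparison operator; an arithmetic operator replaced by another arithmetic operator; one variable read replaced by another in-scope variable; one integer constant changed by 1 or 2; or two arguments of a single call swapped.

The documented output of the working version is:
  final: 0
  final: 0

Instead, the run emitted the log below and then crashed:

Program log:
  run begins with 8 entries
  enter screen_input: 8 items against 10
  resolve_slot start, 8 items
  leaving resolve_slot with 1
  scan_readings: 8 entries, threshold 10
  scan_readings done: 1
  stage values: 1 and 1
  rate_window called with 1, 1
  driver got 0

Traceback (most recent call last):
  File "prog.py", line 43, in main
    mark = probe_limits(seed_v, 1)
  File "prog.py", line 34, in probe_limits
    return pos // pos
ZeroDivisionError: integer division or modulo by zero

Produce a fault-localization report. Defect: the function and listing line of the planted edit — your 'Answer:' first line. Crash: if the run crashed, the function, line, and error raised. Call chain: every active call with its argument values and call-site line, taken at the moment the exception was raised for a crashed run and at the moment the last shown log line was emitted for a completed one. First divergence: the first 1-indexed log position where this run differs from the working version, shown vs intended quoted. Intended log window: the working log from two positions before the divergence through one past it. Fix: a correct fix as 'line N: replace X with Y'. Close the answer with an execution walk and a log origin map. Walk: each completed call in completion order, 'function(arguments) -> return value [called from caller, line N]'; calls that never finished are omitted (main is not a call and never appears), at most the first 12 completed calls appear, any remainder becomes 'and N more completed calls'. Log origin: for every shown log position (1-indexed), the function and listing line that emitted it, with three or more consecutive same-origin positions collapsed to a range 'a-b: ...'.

Answer: the defect is in probe_limits at line 34.
Core observation: Up to the failure, the log is exactly the working version's.
Crash: probe_limits, line 34, ZeroDivisionError.
Call chain: main -> probe_limits(0, 1) (called at line 43).
First divergence: none (the log streams are identical).
Execution walk:
  resolve_slot([11, 5, 10, 1, 10, 10, 8, 10]) -> 1  [called from screen_input, line 27]
  scan_readings([11, 5, 10, 1, 10, 10, 8, 10], 10) -> 1  [called from screen_input, line 28]
  rate_window(1, 1) -> 0  [called from screen_input, line 30]
  screen_input([11, 5, 10, 1, 10, 10, 8, 10], 10) -> 0  [called from main, line 41]
Origin of each log line:
  1: from main, line 40
  2: from screen_input, line 26
  3: from resolve_slot, line 2
  4: from resolve_slot, line 7
  5: from scan_readings, line 11
  6: from scan_readings, line 16
  7: from screen_input, line 29
  8: from rate_window, line 20
  9: from main, line 42
A correct fix: line 34: replace `pos // pos` with `pos // slot`.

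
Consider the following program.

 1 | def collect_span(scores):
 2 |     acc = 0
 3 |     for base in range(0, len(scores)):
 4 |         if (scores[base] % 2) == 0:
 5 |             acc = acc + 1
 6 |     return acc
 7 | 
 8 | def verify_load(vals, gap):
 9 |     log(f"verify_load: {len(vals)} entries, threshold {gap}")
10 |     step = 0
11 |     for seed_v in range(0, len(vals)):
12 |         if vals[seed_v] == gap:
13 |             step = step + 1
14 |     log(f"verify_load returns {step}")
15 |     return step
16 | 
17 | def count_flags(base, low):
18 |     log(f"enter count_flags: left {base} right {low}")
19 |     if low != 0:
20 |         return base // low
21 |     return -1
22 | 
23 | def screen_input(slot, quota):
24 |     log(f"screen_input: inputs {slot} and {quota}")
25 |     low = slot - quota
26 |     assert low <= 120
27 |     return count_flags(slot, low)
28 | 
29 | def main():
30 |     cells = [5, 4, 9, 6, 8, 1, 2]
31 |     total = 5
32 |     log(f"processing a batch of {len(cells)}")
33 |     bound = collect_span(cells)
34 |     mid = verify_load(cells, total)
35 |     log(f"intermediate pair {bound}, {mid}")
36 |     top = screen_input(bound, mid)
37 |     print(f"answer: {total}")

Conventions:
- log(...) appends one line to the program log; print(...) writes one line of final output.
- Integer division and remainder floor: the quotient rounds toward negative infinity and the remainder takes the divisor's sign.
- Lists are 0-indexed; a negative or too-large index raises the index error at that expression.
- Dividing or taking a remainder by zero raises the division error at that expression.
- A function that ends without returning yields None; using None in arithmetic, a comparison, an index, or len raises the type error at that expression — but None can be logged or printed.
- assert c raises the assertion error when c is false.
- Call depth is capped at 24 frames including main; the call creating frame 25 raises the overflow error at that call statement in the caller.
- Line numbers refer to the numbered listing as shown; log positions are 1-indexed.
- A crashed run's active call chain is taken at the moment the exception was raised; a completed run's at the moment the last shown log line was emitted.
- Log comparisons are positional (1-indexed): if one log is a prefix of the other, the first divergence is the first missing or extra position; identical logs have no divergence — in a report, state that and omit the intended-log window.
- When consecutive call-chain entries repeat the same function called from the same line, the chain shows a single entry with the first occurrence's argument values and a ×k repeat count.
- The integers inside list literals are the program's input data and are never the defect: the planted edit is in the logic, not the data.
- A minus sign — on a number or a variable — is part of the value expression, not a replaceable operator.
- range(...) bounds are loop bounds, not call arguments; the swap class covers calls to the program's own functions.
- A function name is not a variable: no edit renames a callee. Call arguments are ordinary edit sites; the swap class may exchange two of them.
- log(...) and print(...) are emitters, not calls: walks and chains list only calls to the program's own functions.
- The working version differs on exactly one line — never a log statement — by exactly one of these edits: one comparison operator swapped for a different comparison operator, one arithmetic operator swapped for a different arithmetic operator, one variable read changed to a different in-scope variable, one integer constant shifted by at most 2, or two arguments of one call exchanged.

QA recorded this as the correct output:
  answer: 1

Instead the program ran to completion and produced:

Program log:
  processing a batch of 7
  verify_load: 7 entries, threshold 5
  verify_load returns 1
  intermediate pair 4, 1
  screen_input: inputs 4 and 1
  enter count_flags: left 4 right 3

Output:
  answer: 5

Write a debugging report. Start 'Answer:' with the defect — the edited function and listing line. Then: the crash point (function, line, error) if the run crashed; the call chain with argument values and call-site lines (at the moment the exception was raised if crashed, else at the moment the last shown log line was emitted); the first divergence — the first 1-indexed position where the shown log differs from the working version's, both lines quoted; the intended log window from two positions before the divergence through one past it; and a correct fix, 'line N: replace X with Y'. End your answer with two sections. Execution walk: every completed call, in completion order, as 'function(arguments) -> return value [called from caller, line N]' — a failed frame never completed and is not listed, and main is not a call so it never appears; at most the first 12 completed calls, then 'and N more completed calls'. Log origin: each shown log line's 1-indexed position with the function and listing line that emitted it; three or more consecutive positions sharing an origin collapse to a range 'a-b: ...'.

Answer: the defect is in main at line 37.
Key fact: The logs agree in full; only the final output differs.
Call chain: main -> screen_input(4, 1) (called at line 36) -> count_flags(4, 3) (called at line 27).
First divergence: there is none — every log position agrees.
Execution walk:
  collect_span([5, 4, 9, 6, 8, 1, 2]) -> 4  [called from main, line 33]
  verify_load([5, 4, 9, 6, 8, 1, 2], 5) -> 1  [called from main, line 34]
  count_flags(4, 3) -> 1  [called from screen_input, line 27]
  screen_input(4, 1) -> 1  [called from main, line 36]
Log origins:
  1: from main, line 32
  2: from verify_load, line 9
  3: from verify_load, line 14
  4: from main, line 35
  5: from screen_input, line 24
  6: from count_flags, line 18
A correct fix: line 37: replace `total` with `top`.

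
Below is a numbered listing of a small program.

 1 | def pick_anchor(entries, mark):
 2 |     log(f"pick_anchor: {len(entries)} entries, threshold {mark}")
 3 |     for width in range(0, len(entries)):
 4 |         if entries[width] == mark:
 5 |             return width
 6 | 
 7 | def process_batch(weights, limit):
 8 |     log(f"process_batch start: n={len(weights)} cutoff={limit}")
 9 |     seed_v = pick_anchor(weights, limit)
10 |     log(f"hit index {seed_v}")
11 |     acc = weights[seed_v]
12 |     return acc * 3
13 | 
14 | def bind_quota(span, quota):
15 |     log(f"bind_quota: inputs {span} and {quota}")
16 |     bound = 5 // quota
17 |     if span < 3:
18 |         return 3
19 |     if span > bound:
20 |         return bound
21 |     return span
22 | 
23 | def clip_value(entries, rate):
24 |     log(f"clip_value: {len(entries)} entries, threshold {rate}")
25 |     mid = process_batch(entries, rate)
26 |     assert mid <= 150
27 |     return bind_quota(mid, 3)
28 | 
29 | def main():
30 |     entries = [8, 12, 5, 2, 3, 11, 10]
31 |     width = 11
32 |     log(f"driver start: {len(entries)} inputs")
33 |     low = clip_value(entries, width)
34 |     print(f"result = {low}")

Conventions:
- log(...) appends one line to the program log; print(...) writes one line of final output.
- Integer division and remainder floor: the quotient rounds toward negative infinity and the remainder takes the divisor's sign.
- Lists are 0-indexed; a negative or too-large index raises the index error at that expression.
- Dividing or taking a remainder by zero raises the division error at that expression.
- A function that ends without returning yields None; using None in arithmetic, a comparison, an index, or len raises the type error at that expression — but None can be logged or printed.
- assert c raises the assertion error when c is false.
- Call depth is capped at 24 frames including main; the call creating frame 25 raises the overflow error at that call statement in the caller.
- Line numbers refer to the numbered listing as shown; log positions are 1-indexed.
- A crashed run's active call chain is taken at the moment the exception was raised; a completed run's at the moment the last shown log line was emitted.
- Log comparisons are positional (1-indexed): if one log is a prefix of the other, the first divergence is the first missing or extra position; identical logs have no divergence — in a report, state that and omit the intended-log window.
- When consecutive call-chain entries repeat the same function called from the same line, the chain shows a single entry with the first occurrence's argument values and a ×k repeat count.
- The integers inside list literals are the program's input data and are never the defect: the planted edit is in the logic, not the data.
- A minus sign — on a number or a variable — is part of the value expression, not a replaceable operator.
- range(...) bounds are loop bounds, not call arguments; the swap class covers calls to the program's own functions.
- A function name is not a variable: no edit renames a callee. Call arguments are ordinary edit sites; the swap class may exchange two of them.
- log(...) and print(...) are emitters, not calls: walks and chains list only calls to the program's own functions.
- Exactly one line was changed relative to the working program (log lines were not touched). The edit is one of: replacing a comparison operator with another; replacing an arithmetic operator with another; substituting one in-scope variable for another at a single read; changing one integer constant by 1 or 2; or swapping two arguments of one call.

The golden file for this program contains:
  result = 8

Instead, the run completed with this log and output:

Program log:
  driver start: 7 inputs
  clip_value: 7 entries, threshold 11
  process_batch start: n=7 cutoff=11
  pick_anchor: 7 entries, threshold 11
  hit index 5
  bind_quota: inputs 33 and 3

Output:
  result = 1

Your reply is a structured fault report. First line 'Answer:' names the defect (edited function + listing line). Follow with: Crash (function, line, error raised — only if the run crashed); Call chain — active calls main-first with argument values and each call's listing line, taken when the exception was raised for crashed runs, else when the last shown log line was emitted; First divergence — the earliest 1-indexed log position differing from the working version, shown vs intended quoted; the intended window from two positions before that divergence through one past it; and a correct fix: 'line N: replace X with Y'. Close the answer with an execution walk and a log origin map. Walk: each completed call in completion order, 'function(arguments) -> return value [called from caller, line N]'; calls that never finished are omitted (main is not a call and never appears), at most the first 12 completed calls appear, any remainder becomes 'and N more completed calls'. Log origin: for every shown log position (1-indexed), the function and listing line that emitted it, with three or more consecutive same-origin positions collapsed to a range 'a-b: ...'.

Answer: the defect is in bind_quota at line 16.
Core observation: Log streams are identical — the defect surfaces only in the printed output.
Call chain: main -> clip_value([8, 12, 5, 2, 3, 11, 10], 11) (called at line 33) -> bind_quota(33, 3) (called at line 27).
First divergence: none (the log streams are identical).
Execution walk:
  pick_anchor([8, 12, 5, 2, 3, 11, 10], 11) -> 5  [called from process_batch, line 9]
  process_batch([8, 12, 5, 2, 3, 11, 10], 11) -> 33  [called from clip_value, line 25]
  bind_quota(33, 3) -> 1  [called from clip_value, line 27]
  clip_value([8, 12, 5, 2, 3, 11, 10], 11) -> 1  [called from main, line 33]
Log origins:
  1: from main, line 32
  2: from clip_value, line 24
  3: from process_batch, line 8
  4: from pick_anchor, line 2
  5: from process_batch, line 10
  6: from bind_quota, line 15
A correct fix: line 16: replace `//` with `+`.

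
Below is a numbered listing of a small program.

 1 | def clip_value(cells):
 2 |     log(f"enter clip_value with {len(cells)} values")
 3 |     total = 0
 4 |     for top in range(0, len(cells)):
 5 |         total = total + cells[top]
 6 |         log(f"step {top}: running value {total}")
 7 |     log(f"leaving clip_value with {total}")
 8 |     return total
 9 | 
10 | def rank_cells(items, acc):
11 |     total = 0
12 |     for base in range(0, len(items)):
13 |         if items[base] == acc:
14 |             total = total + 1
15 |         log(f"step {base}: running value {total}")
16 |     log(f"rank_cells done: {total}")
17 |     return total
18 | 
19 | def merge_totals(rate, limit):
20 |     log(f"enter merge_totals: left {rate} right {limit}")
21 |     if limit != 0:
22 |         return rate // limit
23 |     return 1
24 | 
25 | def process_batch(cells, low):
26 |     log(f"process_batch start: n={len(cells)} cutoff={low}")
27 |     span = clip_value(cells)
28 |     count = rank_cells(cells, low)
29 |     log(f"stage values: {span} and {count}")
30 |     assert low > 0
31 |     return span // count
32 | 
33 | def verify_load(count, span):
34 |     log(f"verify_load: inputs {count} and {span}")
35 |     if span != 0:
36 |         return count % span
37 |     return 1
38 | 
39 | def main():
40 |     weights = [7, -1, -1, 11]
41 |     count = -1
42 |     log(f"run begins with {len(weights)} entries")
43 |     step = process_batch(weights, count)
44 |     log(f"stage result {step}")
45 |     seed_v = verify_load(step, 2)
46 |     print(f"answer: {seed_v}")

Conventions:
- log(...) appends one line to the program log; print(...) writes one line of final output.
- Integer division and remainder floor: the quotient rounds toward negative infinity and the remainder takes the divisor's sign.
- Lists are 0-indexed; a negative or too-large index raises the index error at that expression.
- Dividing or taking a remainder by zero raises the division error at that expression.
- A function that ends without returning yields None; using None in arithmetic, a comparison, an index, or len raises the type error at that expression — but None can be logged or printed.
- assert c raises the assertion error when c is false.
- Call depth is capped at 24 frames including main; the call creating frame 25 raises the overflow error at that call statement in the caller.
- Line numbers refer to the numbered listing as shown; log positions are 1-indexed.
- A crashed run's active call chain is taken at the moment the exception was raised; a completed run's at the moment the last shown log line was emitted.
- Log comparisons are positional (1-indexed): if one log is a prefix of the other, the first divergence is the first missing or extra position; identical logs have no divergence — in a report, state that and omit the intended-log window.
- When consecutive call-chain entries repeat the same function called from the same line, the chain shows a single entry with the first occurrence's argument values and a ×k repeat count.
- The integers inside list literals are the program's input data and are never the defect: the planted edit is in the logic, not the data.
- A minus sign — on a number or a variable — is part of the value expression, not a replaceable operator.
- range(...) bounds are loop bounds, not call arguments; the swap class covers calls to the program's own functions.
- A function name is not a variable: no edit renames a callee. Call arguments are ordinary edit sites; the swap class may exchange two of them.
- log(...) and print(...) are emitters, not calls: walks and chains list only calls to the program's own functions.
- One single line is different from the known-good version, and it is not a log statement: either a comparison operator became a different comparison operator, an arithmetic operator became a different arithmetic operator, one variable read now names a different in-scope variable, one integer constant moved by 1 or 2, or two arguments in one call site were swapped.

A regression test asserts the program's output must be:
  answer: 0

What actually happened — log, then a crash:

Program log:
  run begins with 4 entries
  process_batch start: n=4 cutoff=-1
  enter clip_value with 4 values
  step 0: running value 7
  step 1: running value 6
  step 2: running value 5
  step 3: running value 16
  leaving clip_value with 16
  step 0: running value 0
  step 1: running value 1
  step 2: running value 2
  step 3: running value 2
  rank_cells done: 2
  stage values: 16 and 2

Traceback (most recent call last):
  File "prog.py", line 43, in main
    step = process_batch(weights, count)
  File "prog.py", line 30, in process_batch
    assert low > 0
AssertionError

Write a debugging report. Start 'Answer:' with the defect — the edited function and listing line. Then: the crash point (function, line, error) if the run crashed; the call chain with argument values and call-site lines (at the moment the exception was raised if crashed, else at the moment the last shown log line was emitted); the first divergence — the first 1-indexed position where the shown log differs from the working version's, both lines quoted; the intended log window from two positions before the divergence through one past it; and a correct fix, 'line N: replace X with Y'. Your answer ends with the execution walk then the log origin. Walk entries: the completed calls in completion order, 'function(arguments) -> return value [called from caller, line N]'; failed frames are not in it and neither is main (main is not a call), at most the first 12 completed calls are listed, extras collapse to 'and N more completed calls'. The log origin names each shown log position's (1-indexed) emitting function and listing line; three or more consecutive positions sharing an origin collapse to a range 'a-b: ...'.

Answer: the defect is in process_batch at line 30.
Core observation: Only 14 log lines were emitted before the run died; the intended continuation was 'stage result 8'.
Crash: process_batch, line 30, AssertionError.
Call chain: main -> process_batch([7, -1, -1, 11], -1) (called at line 43).
First divergence: position 15 — the faulty run's log ends after 14 lines; the working version continues with 'stage result 8'.
Intended log window:
  13: rank_cells done: 2
  14: stage values: 16 and 2
  15: stage result 8
  16: verify_load: inputs 8 and 2
Execution walk:
  clip_value([7, -1, -1, 11]) -> 16  [called from process_batch, line 27]
  rank_cells([7, -1, -1, 11], -1) -> 2  [called from process_batch, line 28]
Log line origins:
  1 — main, line 42
  2 — process_batch, line 26
  3 — clip_value, line 2
  4-7 — clip_value, line 6
  8 — clip_value, line 7
  9-12 — rank_cells, line 15
  13 — rank_cells, line 16
  14 — process_batch, line 29
A correct fix: line 30: replace `low` with `count`.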